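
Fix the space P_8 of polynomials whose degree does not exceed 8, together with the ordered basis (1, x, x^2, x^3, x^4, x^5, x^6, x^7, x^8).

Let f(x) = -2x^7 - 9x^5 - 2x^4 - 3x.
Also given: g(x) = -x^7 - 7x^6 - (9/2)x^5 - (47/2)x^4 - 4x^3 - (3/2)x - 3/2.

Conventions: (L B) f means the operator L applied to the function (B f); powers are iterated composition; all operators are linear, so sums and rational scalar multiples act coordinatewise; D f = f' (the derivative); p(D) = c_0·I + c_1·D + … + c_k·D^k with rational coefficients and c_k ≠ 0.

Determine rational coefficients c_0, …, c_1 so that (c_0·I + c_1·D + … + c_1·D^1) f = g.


D^0 f = -2x^7 - 9x^5 - 2x^4 - 3x
D^1 f = -14x^6 - 45x^4 - 8x^3 - 3
matching coefficients of g against c_0 f + c_1 Df + … from the top degree down determines the c_i
solution: c_0 = 1/2, c_1 = 1/2

c_0 = 1/2, c_1 = 1/2


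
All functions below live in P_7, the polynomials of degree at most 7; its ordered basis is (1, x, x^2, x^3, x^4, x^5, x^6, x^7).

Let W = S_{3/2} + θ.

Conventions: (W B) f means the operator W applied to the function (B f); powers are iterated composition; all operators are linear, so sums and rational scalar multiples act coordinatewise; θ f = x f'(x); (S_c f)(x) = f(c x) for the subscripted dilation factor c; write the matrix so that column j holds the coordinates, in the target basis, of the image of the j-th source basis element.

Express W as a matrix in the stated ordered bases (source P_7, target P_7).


image of 1: 1
image of x: (5/2)x
image of x^2: (17/4)x^2
image of x^3: (51/8)x^3
image of x^4: (145/16)x^4
image of x^5: (403/32)x^5
image of x^6: (1113/64)x^6
image of x^7: (3083/128)x^7
each image's coordinates form column j of the matrix

the matrix is [[1, 0, 0, 0, 0, 0, 0, 0]; [0, 5/2, 0, 0, 0, 0, 0, 0]; [0, 0, 17/4, 0, 0, 0, 0, 0]; [0, 0, 0, 51/8, 0, 0, 0, 0]; [0, 0, 0, 0, 145/16, 0, 0, 0]; [0, 0, 0, 0, 0, 403/32, 0, 0]; [0, 0, 0, 0, 0, 0, 1113/64, 0]; [0, 0, 0, 0, 0, 0, 0, 3083/128]] (rows listed top to bottom)


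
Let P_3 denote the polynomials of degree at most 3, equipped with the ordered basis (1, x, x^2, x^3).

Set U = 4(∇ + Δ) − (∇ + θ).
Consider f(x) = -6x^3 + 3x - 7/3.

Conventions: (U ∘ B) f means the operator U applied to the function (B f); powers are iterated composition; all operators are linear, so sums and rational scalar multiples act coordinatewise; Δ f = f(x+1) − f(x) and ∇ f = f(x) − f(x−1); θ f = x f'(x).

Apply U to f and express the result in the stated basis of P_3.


∇ f = -18x^2 + 18x - 3
Δ f = -18x^2 - 18x - 3
(∇ + Δ) f = -36x^2 - 6
(4(∇ + Δ)) f = -144x^2 - 24
∇ f = -18x^2 + 18x - 3
θ f = -18x^3 + 3x
(∇ + θ) f = -18x^3 - 18x^2 + 21x - 3
(-(∇ + θ)) f = 18x^3 + 18x^2 - 21x + 3
(4(∇ + Δ) − (∇ + θ)) f = 18x^3 - 126x^2 - 21x - 21

the image equals g(x) = 18x^3 - 126x^2 - 21x - 21


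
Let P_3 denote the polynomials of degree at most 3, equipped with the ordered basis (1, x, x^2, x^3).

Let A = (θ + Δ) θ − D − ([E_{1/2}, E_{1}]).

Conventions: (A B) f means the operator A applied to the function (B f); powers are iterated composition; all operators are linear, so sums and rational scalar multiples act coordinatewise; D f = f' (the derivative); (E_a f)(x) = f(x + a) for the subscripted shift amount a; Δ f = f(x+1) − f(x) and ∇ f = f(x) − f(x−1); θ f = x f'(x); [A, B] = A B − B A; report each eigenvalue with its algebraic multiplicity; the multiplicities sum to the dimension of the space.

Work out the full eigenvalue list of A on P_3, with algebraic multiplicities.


image of 1: 0
image of x: x
image of x^2: 4x^2 + 2x + 2
image of x^3: 9x^3 + 6x^2 + 9x + 3
the matrix is upper triangular; its diagonal is (0, 1, 4, 9)
for a triangular matrix the eigenvalues are the diagonal entries, with algebraic multiplicity their repetition count

λ = 0 (multiplicity 1), λ = 1 (multiplicity 1), λ = 4 (multiplicity 1), λ = 9 (multiplicity 1)


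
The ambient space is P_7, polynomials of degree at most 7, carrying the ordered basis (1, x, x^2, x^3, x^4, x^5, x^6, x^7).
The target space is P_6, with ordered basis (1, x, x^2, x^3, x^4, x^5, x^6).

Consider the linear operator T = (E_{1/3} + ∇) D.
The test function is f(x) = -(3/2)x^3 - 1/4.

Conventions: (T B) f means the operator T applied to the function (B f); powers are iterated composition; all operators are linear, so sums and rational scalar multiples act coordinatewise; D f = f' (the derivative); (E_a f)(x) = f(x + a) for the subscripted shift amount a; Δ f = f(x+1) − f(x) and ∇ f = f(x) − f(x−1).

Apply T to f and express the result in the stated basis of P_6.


D f = -(9/2)x^2
E_{1/3} D f = -(9/2)x^2 - 3x - 1/2
∇ D f = -9x + 9/2
(E_{1/3} + ∇) D f = -(9/2)x^2 - 12x + 4

g(x) = -(9/2)x^2 - 12x + 4


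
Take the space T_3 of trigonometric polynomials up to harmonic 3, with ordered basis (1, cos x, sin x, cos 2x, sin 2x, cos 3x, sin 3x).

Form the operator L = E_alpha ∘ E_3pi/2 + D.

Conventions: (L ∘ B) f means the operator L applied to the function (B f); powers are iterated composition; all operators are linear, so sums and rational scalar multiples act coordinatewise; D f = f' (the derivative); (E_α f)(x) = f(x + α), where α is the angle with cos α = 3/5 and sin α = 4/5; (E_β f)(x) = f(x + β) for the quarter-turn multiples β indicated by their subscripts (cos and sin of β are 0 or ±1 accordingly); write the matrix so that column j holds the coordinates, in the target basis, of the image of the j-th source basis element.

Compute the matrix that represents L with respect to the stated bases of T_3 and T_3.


the matrix is [[1, 0, 0, 0, 0, 0, 0]; [0, 4/5, 2/5, 0, 0, 0, 0]; [0, -2/5, 4/5, 0, 0, 0, 0]; [0, 0, 0, 7/25, 26/25, 0, 0]; [0, 0, 0, -26/25, 7/25, 0, 0]; [0, 0, 0, 0, 0, -44/125, 258/125]; [0, 0, 0, 0, 0, -258/125, -44/125]] (rows listed top to bottom)

image of 1: 1
image of cos x: (4/5)cos x - (2/5)sin x
image of sin x: (2/5)cos x + (4/5)sin x
image of cos 2x: (7/25)cos 2x - (26/25)sin 2x
image of sin 2x: (26/25)cos 2x + (7/25)sin 2x
image of cos 3x: -(44/125)cos 3x - (258/125)sin 3x
image of sin 3x: (258/125)cos 3x - (44/125)sin 3x
each image's coordinates form column j of the matrix


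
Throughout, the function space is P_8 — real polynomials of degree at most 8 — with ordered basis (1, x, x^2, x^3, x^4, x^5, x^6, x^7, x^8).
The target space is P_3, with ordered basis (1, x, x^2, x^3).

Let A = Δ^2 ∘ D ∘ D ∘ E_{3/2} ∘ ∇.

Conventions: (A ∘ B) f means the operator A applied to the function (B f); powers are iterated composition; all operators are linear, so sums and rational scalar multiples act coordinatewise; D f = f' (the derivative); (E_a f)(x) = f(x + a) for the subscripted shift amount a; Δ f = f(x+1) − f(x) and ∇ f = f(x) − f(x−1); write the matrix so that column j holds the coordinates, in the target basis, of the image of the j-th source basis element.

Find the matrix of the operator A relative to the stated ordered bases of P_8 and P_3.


the matrix is [[0, 0, 0, 0, 0, 120, 1440, 10710, 63840]; [0, 0, 0, 0, 0, 0, 720, 10080, 85680]; [0, 0, 0, 0, 0, 0, 0, 2520, 40320]; [0, 0, 0, 0, 0, 0, 0, 0, 6720]] (rows listed top to bottom)

image of 1: 0
image of x: 0
image of x^2: 0
image of x^3: 0
image of x^4: 0
image of x^5: 120
image of x^6: 720x + 1440
image of x^7: 2520x^2 + 10080x + 10710
image of x^8: 6720x^3 + 40320x^2 + 85680x + 63840
each image's coordinates form column j of the matrix


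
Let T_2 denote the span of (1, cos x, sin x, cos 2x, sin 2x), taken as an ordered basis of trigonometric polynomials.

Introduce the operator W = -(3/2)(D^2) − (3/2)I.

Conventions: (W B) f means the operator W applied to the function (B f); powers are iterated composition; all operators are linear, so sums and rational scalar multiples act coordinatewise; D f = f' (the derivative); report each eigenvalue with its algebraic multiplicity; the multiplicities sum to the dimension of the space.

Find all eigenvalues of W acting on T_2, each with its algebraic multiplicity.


λ = -3/2 (multiplicity 1), λ = 0 (multiplicity 2), λ = 9/2 (multiplicity 2)

image of 1: -3/2
image of cos x: 0
image of sin x: 0
image of cos 2x: (9/2)cos 2x
image of sin 2x: (9/2)sin 2x
the matrix is diagonal; its diagonal is (-3/2, 0, 0, 9/2, 9/2)
for a triangular matrix the eigenvalues are the diagonal entries, with algebraic multiplicity their repetition count


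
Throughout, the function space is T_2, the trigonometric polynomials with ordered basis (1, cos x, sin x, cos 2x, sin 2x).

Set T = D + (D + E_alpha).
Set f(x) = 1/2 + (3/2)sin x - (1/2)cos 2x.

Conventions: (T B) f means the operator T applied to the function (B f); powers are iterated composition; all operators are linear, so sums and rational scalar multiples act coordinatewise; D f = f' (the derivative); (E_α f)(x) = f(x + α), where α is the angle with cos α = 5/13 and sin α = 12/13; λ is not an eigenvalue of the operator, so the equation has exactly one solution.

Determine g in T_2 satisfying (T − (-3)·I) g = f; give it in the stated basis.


write g with unknown coordinates in the stated basis and equate coefficients in (T − (-3)·I) g = f
solving from the highest basis element down gives g = 1/8 - (57/260)cos x + (33/130)sin x - (97/2320)cos 2x - (199/2320)sin 2x
check: T g = 1/8 + (171/260)cos x + (48/65)sin x - (869/2320)cos 2x + (597/2320)sin 2x
so T g − (-3)·g = 1/2 + (3/2)sin x - (1/2)cos 2x = f ✓

the image equals g(x) = 1/8 - (57/260)cos x + (33/130)sin x - (97/2320)cos 2x - (199/2320)sin 2x


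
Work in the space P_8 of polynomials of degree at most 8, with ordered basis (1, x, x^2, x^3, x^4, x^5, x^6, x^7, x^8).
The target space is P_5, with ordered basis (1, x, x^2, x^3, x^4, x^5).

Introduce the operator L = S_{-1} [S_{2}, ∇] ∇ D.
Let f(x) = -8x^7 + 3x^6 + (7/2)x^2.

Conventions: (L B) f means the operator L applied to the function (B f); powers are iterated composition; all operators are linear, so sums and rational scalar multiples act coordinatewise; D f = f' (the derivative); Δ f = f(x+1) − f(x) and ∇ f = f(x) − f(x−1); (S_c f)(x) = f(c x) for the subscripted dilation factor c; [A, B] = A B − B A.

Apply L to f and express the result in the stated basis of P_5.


the result is g(x) = 26880x^4 + 110400x^3 + 176640x^2 + 129960x + 36952

D f = -56x^6 + 18x^5 + 7x
∇ D f = -336x^5 + 930x^4 - 1300x^3 + 1020x^2 - 426x + 81
∇ (∇ D) f = -1680x^4 + 7080x^3 - 12840x^2 + 11340x - 4012
S_{2} ∇ (∇ D) f = -26880x^4 + 56640x^3 - 51360x^2 + 22680x - 4012
S_{2} (∇ D) f = -10752x^5 + 14880x^4 - 10400x^3 + 4080x^2 - 852x + 81
∇ S_{2} (∇ D) f = -53760x^4 + 167040x^3 - 228000x^2 + 152640x - 40964
[S_{2}, ∇] (∇ D) f = 26880x^4 - 110400x^3 + 176640x^2 - 129960x + 36952
S_{-1} [S_{2}, ∇] (∇ D) f = 26880x^4 + 110400x^3 + 176640x^2 + 129960x + 36952


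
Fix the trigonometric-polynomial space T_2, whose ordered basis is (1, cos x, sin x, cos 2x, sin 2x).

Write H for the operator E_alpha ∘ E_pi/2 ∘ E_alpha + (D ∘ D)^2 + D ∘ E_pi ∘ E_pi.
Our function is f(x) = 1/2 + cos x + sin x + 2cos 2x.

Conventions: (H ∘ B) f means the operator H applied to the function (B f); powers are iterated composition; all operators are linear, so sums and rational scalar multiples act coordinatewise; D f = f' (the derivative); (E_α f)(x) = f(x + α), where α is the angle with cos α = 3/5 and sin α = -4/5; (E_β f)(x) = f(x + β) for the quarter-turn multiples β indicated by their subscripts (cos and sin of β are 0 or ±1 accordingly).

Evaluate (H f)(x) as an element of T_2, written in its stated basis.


E_alpha f = 1/2 - (1/5)cos x + (7/5)sin x - (14/25)cos 2x + (48/25)sin 2x
E_pi/2 E_alpha f = 1/2 + (7/5)cos x + (1/5)sin x + (14/25)cos 2x - (48/25)sin 2x
E_alpha E_pi/2 E_alpha f = 1/2 + (17/25)cos x + (31/25)sin x + (1054/625)cos 2x + (672/625)sin 2x
D f = cos x - sin x - 4sin 2x
D D f = -cos x - sin x - 8cos 2x
D (D ∘ D) f = -cos x + sin x + 16sin 2x
D D (D ∘ D) f = cos x + sin x + 32cos 2x
E_pi f = 1/2 - cos x - sin x + 2cos 2x
E_pi E_pi f = 1/2 + cos x + sin x + 2cos 2x
D E_pi E_pi f = cos x - sin x - 4sin 2x
(E_alpha ∘ E_pi/2 ∘ E_alpha + (D ∘ D)^2 + D ∘ E_pi ∘ E_pi) f = 1/2 + (67/25)cos x + (31/25)sin x + (21054/625)cos 2x - (1828/625)sin 2x

the result is g(x) = 1/2 + (67/25)cos x + (31/25)sin x + (21054/625)cos 2x - (1828/625)sin 2x


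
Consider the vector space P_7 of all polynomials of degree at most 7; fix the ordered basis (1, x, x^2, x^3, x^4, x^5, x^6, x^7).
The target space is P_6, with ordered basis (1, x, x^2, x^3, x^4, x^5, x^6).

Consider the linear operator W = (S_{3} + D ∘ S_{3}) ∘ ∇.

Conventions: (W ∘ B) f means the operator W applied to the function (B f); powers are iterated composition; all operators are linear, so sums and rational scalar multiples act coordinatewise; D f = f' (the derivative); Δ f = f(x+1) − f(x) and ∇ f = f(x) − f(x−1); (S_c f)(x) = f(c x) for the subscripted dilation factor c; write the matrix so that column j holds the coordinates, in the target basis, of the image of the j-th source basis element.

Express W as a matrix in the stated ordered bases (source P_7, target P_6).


image of 1: 0
image of x: 1
image of x^2: 6x + 5
image of x^3: 27x^2 + 45x - 8
image of x^4: 108x^3 + 270x^2 - 96x + 11
image of x^5: 405x^4 + 1350x^3 - 720x^2 + 165x - 14
image of x^6: 1458x^5 + 6075x^4 - 4320x^3 + 1485x^2 - 252x + 17
image of x^7: 5103x^6 + 25515x^5 - 22680x^4 + 10395x^3 - 2646x^2 + 357x - 20
each image's coordinates form column j of the matrix

the matrix is [[0, 1, 5, -8, 11, -14, 17, -20]; [0, 0, 6, 45, -96, 165, -252, 357]; [0, 0, 0, 27, 270, -720, 1485, -2646]; [0, 0, 0, 0, 108, 1350, -4320, 10395]; [0, 0, 0, 0, 0, 405, 6075, -22680]; [0, 0, 0, 0, 0, 0, 1458, 25515]; [0, 0, 0, 0, 0, 0, 0, 5103]] (rows listed top to bottom)


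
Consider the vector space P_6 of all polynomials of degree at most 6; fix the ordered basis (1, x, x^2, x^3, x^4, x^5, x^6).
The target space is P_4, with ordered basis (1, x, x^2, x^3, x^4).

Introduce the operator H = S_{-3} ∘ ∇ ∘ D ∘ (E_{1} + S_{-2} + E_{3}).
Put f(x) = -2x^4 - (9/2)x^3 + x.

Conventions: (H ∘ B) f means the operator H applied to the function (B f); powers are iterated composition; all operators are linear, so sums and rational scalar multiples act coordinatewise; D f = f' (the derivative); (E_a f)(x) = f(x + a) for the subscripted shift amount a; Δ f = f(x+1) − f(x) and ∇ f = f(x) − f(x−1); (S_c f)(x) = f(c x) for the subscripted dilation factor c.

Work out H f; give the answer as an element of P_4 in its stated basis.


E_{1} f = -2x^4 - (25/2)x^3 - (51/2)x^2 - (41/2)x - 11/2
S_{-2} f = -32x^4 + 36x^3 - 2x
E_{3} f = -2x^4 - (57/2)x^3 - (297/2)x^2 - (673/2)x - 561/2
(E_{1} + S_{-2} + E_{3}) f = -36x^4 - 5x^3 - 174x^2 - 359x - 286
D (E_{1} + S_{-2} + E_{3}) f = -144x^3 - 15x^2 - 348x - 359
∇ D (E_{1} + S_{-2} + E_{3}) f = -432x^2 + 402x - 477
S_{-3} ∇ D (E_{1} + S_{-2} + E_{3}) f = -3888x^2 - 1206x - 477

the image equals g(x) = -3888x^2 - 1206x - 477


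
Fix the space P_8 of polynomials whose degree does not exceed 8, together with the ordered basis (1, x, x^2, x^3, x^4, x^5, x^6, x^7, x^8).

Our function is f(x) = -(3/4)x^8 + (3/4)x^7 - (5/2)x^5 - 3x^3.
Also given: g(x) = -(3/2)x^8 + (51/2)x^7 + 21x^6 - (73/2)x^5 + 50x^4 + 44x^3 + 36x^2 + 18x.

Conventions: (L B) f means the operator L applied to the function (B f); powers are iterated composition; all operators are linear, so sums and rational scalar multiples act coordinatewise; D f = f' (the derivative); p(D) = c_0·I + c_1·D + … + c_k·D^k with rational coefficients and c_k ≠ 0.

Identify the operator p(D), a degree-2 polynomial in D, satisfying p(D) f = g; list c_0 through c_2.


c_0 = 2, c_1 = -4, c_2 = -1

D^0 f = -(3/4)x^8 + (3/4)x^7 - (5/2)x^5 - 3x^3
D^1 f = -6x^7 + (21/4)x^6 - (25/2)x^4 - 9x^2
D^2 f = -42x^6 + (63/2)x^5 - 50x^3 - 18x
matching coefficients of g against c_0 f + c_1 Df + … from the top degree down determines the c_i
solution: c_0 = 2, c_1 = -4, c_2 = -1


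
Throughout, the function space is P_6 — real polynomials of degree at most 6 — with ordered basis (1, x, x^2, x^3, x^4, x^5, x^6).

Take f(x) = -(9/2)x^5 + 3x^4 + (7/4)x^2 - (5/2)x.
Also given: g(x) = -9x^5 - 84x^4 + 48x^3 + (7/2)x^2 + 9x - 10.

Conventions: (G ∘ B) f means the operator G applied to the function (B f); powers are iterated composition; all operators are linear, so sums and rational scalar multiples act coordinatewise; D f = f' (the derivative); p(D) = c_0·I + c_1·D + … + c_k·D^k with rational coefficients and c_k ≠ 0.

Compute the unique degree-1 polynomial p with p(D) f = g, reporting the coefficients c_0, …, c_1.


D^0 f = -(9/2)x^5 + 3x^4 + (7/4)x^2 - (5/2)x
D^1 f = -(45/2)x^4 + 12x^3 + (7/2)x - 5/2
matching coefficients of g against c_0 f + c_1 Df + … from the top degree down determines the c_i
solution: c_0 = 2, c_1 = 4

c_0 = 2, c_1 = 4


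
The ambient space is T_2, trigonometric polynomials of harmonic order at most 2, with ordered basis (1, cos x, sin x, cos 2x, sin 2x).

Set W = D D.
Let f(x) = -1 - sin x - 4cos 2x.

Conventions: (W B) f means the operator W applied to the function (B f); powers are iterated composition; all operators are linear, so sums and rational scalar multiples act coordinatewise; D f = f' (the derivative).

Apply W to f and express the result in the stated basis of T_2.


g(x) = sin x + 16cos 2x

D f = -cos x + 8sin 2x
D D f = sin x + 16cos 2x


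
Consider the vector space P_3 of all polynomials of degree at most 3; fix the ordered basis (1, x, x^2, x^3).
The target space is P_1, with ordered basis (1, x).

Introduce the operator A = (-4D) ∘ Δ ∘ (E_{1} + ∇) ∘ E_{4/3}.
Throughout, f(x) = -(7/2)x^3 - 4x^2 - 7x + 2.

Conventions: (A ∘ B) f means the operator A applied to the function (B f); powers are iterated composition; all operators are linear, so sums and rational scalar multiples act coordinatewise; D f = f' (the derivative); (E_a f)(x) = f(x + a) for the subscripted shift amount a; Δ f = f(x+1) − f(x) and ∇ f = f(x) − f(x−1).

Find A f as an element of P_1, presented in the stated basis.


E_{4/3} f = -(7/2)x^3 - 18x^2 - (109/3)x - 614/27
E_{1} E_{4/3} f = -(7/2)x^3 - (57/2)x^2 - (497/6)x - 4351/54
∇ E_{4/3} f = -(21/2)x^2 - (51/2)x - 131/6
(E_{1} + ∇) E_{4/3} f = -(7/2)x^3 - 39x^2 - (325/3)x - 2765/27
Δ (E_{1} + ∇) E_{4/3} f = -(21/2)x^2 - (177/2)x - 905/6
D Δ (E_{1} + ∇) E_{4/3} f = -21x - 177/2
(-4D) Δ (E_{1} + ∇) E_{4/3} f = 84x + 354

the result is g(x) = 84x + 354


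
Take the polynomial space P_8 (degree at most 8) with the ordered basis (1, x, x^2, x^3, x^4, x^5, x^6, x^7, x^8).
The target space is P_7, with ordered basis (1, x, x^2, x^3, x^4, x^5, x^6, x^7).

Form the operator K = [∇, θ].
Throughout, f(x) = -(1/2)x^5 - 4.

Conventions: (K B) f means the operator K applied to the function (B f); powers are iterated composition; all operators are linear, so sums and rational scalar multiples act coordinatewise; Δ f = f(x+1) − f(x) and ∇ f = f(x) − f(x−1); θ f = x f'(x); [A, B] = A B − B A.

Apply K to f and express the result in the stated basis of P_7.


θ f = -(5/2)x^5
∇ θ f = -(25/2)x^4 + 25x^3 - 25x^2 + (25/2)x - 5/2
∇ f = -(5/2)x^4 + 5x^3 - 5x^2 + (5/2)x - 1/2
θ ∇ f = -10x^4 + 15x^3 - 10x^2 + (5/2)x
[∇, θ] f = -(5/2)x^4 + 10x^3 - 15x^2 + 10x - 5/2

the image equals g(x) = -(5/2)x^4 + 10x^3 - 15x^2 + 10x - 5/2


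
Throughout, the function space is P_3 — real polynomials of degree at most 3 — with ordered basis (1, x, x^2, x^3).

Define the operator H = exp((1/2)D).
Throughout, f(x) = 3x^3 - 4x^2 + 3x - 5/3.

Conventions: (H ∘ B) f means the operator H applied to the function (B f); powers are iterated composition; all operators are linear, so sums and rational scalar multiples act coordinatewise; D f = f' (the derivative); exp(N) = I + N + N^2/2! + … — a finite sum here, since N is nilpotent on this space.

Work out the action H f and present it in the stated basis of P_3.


g(x) = 3x^3 + (1/2)x^2 + (5/4)x - 19/24

order-1 term: (9/2)x^2 - 4x + 3/2
order-2 term: (9/4)x - 1
order-3 term: 3/8
the series for exp((1/2)D) f terminates at order 3
exp((1/2)D) f = 3x^3 + (1/2)x^2 + (5/4)x - 19/24


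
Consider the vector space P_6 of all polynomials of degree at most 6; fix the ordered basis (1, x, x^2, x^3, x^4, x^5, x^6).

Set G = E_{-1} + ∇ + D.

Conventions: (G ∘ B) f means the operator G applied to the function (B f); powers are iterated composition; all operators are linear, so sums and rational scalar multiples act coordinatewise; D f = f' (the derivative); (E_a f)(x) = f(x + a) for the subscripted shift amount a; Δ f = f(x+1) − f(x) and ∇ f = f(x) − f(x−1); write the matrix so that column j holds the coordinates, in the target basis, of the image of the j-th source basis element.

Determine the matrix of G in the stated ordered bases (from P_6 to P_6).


the matrix is [[1, 1, 0, 0, 0, 0, 0]; [0, 1, 2, 0, 0, 0, 0]; [0, 0, 1, 3, 0, 0, 0]; [0, 0, 0, 1, 4, 0, 0]; [0, 0, 0, 0, 1, 5, 0]; [0, 0, 0, 0, 0, 1, 6]; [0, 0, 0, 0, 0, 0, 1]] (rows listed top to bottom)

image of 1: 1
image of x: x + 1
image of x^2: x^2 + 2x
image of x^3: x^3 + 3x^2
image of x^4: x^4 + 4x^3
image of x^5: x^5 + 5x^4
image of x^6: x^6 + 6x^5
each image's coordinates form column j of the matrix


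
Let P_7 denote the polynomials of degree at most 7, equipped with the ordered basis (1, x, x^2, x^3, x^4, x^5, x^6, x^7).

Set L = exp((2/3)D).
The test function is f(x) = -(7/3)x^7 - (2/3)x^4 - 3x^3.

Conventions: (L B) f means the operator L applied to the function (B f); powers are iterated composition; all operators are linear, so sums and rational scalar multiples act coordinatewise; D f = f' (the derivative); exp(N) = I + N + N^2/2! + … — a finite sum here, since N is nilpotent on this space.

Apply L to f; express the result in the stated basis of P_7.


order-1 term: -(98/9)x^6 - (16/9)x^3 - 6x^2
order-2 term: -(196/9)x^5 - (16/9)x^2 - 4x
order-3 term: -(1960/81)x^4 - (64/81)x - 8/9
order-4 term: -(3920/243)x^3 - 32/243
order-5 term: -(1568/243)x^2
order-6 term: -(3136/2187)x
order-7 term: -896/6561
the series for exp((2/3)D) f terminates at order 7
exp((2/3)D) f = -(7/3)x^7 - (98/9)x^6 - (196/9)x^5 - (2014/81)x^4 - (5081/243)x^3 - (3458/243)x^2 - (13612/2187)x - 7592/6561

the result is g(x) = -(7/3)x^7 - (98/9)x^6 - (196/9)x^5 - (2014/81)x^4 - (5081/243)x^3 - (3458/243)x^2 - (13612/2187)x - 7592/6561


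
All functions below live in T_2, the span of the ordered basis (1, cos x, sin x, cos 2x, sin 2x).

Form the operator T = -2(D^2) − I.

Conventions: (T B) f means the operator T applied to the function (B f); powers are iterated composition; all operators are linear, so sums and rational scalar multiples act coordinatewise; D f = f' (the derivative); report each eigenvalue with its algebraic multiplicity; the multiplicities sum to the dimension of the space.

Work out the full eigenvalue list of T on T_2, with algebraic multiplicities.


λ = -1 (multiplicity 1), λ = 1 (multiplicity 2), λ = 7 (multiplicity 2)

image of 1: -1
image of cos x: cos x
image of sin x: sin x
image of cos 2x: 7cos 2x
image of sin 2x: 7sin 2x
the matrix is diagonal; its diagonal is (-1, 1, 1, 7, 7)
for a triangular matrix the eigenvalues are the diagonal entries, with algebraic multiplicity their repetition count


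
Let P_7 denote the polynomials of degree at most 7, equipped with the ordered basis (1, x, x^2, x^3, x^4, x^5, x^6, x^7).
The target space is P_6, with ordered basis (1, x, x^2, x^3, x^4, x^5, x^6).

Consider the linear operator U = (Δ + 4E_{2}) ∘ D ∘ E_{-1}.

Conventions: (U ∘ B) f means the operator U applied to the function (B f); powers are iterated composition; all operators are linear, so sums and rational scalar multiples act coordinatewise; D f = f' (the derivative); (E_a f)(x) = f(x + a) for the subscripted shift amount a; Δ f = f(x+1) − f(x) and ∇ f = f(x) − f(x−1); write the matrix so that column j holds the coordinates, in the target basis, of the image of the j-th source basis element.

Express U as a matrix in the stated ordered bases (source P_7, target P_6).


image of 1: 0
image of x: 4
image of x^2: 8x + 10
image of x^3: 12x^2 + 30x + 9
image of x^4: 16x^3 + 60x^2 + 36x + 20
image of x^5: 20x^4 + 100x^3 + 90x^2 + 100x + 15
image of x^6: 24x^5 + 150x^4 + 180x^3 + 300x^2 + 90x + 30
image of x^7: 28x^6 + 210x^5 + 315x^4 + 700x^3 + 315x^2 + 210x + 21
each image's coordinates form column j of the matrix

the matrix is [[0, 4, 10, 9, 20, 15, 30, 21]; [0, 0, 8, 30, 36, 100, 90, 210]; [0, 0, 0, 12, 60, 90, 300, 315]; [0, 0, 0, 0, 16, 100, 180, 700]; [0, 0, 0, 0, 0, 20, 150, 315]; [0, 0, 0, 0, 0, 0, 24, 210]; [0, 0, 0, 0, 0, 0, 0, 28]] (rows listed top to bottom)


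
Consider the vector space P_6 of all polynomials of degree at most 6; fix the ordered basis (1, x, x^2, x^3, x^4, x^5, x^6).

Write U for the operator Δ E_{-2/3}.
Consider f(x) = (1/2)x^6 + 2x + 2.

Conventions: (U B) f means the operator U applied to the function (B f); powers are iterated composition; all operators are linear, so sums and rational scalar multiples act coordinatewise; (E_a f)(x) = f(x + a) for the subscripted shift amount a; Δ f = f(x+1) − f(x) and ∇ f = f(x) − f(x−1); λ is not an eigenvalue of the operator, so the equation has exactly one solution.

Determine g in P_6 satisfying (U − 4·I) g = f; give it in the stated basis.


write g with unknown coordinates in the stated basis and equate coefficients in (U − 4·I) g = f
solving from the highest basis element down gives g = -(1/8)x^6 - (3/16)x^5 - (5/64)x^4 - (25/192)x^3 - (295/2304)x^2 - (7459/13824)x - 105359/165888
check: U g = -(3/4)x^5 - (5/16)x^4 - (25/48)x^3 - (295/576)x^2 - (547/3456)x - 22415/41472
so U g − 4·g = (1/2)x^6 + 2x + 2 = f ✓

the result is g(x) = -(1/8)x^6 - (3/16)x^5 - (5/64)x^4 - (25/192)x^3 - (295/2304)x^2 - (7459/13824)x - 105359/165888


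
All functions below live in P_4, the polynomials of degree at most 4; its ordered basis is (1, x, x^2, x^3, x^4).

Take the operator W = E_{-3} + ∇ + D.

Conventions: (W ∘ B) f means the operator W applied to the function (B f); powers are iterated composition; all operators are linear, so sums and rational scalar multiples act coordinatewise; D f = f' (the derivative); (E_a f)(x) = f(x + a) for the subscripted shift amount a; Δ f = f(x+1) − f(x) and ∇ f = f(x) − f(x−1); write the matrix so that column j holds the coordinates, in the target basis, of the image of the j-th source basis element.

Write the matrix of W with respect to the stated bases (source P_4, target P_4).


the matrix is [[1, -1, 8, -26, 80]; [0, 1, -2, 24, -104]; [0, 0, 1, -3, 48]; [0, 0, 0, 1, -4]; [0, 0, 0, 0, 1]] (rows listed top to bottom)

image of 1: 1
image of x: x - 1
image of x^2: x^2 - 2x + 8
image of x^3: x^3 - 3x^2 + 24x - 26
image of x^4: x^4 - 4x^3 + 48x^2 - 104x + 80
each image's coordinates form column j of the matrix


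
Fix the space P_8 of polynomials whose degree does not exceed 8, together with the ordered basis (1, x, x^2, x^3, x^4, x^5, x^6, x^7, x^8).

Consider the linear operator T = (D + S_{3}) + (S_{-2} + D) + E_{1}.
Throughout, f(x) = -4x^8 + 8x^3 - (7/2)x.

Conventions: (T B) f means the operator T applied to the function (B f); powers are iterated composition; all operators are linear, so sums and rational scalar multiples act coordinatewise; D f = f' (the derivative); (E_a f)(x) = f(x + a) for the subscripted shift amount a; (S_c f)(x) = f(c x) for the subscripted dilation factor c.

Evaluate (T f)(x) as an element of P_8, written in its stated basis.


the result is g(x) = -27272x^8 - 96x^7 - 112x^6 - 224x^5 - 280x^4 - 64x^3 - 40x^2 - 15x - 13/2

D f = -32x^7 + 24x^2 - 7/2
S_{3} f = -26244x^8 + 216x^3 - (21/2)x
(D + S_{3}) f = -26244x^8 - 32x^7 + 216x^3 + 24x^2 - (21/2)x - 7/2
S_{-2} f = -1024x^8 - 64x^3 + 7x
D f = -32x^7 + 24x^2 - 7/2
(S_{-2} + D) f = -1024x^8 - 32x^7 - 64x^3 + 24x^2 + 7x - 7/2
E_{1} f = -4x^8 - 32x^7 - 112x^6 - 224x^5 - 280x^4 - 216x^3 - 88x^2 - (23/2)x + 1/2
((D + S_{3}) + (S_{-2} + D) + E_{1}) f = -27272x^8 - 96x^7 - 112x^6 - 224x^5 - 280x^4 - 64x^3 - 40x^2 - 15x - 13/2


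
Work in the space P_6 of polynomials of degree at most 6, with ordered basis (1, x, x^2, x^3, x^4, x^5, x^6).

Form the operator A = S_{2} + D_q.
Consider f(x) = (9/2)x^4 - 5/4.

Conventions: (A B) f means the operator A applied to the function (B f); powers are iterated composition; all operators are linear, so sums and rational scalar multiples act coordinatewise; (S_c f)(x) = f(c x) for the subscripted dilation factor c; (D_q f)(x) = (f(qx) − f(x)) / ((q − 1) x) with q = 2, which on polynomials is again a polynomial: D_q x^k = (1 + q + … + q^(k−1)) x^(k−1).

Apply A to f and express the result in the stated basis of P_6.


g(x) = 72x^4 + (135/2)x^3 - 5/4

S_{2} f = 72x^4 - 5/4
D_q f = (135/2)x^3
(S_{2} + D_q) f = 72x^4 + (135/2)x^3 - 5/4


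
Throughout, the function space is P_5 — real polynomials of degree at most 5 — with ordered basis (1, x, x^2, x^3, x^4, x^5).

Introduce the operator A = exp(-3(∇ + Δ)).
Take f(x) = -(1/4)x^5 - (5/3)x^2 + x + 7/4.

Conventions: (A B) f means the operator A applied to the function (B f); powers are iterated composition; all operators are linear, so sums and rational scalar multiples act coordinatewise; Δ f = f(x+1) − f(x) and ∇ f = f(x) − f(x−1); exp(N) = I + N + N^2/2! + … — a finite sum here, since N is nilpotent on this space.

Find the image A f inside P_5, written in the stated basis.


the image equals g(x) = -(1/4)x^5 + (15/2)x^4 - 90x^3 + (1660/3)x^2 - 1779x + 9685/4

order-1 term: (15/2)x^4 + 15x^2 + 20x - 9/2
order-2 term: -90x^3 - 180x - 60
order-3 term: 540x^2 + 540
order-4 term: -1620x
order-5 term: 1944
the series for exp(-3(∇ + Δ)) f terminates at order 5
exp(-3(∇ + Δ)) f = -(1/4)x^5 + (15/2)x^4 - 90x^3 + (1660/3)x^2 - 1779x + 9685/4


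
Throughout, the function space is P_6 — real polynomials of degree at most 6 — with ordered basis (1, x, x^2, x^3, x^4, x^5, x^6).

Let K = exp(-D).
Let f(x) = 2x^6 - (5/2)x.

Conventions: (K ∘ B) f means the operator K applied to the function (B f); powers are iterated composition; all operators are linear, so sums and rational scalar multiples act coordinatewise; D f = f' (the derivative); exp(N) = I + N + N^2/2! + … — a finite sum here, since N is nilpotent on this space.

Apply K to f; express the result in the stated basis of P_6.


g(x) = 2x^6 - 12x^5 + 30x^4 - 40x^3 + 30x^2 - (29/2)x + 9/2

order-1 term: -12x^5 + 5/2
order-2 term: 30x^4
order-3 term: -40x^3
order-4 term: 30x^2
order-5 term: -12x
order-6 term: 2
the series for exp(-D) f terminates at order 6
exp(-D) f = 2x^6 - 12x^5 + 30x^4 - 40x^3 + 30x^2 - (29/2)x + 9/2


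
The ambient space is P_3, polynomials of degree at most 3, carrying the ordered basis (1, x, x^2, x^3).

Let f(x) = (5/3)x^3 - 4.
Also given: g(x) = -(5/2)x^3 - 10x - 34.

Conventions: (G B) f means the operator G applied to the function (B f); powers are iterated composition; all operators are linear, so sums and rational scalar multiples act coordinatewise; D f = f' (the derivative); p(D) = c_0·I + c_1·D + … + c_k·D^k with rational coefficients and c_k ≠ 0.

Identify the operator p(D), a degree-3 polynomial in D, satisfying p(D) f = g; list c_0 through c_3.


p(D) = -(3/2)·I − D^2 − 4·D^3, i.e. c_0 = -3/2, c_1 = 0, c_2 = -1, c_3 = -4

D^0 f = (5/3)x^3 - 4
D^1 f = 5x^2
D^2 f = 10x
D^3 f = 10
matching coefficients of g against c_0 f + c_1 Df + … from the top degree down determines the c_i
solution: c_0 = -3/2, c_1 = 0, c_2 = -1, c_3 = -4


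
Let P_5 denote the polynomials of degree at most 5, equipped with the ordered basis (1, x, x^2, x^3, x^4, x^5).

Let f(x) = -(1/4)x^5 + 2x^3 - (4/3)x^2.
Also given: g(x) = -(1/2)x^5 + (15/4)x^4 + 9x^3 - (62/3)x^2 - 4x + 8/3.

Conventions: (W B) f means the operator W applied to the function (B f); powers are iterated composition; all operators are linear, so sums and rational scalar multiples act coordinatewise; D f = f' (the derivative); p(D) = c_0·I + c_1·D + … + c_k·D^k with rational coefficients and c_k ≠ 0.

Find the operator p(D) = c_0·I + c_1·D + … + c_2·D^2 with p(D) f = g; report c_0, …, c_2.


D^0 f = -(1/4)x^5 + 2x^3 - (4/3)x^2
D^1 f = -(5/4)x^4 + 6x^2 - (8/3)x
D^2 f = -5x^3 + 12x - 8/3
matching coefficients of g against c_0 f + c_1 Df + … from the top degree down determines the c_i
solution: c_0 = 2, c_1 = -3, c_2 = -1

p(D) = 2·I − 3·D − D^2, i.e. c_0 = 2, c_1 = -3, c_2 = -1


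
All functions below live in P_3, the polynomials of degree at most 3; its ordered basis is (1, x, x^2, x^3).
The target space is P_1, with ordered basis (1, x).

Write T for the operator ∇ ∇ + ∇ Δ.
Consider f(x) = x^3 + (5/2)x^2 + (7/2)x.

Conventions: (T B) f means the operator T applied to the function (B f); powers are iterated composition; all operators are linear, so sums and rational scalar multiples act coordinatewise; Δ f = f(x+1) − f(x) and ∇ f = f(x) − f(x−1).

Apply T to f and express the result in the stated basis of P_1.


∇ f = 3x^2 + 2x + 2
∇ ∇ f = 6x - 1
Δ f = 3x^2 + 8x + 7
∇ Δ f = 6x + 5
(∇ ∇ + ∇ Δ) f = 12x + 4

g(x) = 12x + 4


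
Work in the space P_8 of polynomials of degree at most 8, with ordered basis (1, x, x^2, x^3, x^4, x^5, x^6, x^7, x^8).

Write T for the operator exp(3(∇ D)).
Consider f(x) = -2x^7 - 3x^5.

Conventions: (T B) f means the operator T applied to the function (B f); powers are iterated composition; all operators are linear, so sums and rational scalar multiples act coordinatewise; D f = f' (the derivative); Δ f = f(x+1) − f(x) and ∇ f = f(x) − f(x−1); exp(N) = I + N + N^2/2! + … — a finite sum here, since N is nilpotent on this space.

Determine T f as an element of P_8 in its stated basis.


the image equals g(x) = -2x^7 - 255x^5 + 630x^4 - 8580x^3 + 23580x^2 - 73872x + 81087

order-1 term: -252x^5 + 630x^4 - 1020x^3 + 900x^2 - 432x + 87
order-2 term: -7560x^3 + 22680x^2 - 28080x + 12960
order-3 term: -45360x + 68040
the series for exp(3(∇ D)) f terminates at order 3
exp(3(∇ D)) f = -2x^7 - 255x^5 + 630x^4 - 8580x^3 + 23580x^2 - 73872x + 81087


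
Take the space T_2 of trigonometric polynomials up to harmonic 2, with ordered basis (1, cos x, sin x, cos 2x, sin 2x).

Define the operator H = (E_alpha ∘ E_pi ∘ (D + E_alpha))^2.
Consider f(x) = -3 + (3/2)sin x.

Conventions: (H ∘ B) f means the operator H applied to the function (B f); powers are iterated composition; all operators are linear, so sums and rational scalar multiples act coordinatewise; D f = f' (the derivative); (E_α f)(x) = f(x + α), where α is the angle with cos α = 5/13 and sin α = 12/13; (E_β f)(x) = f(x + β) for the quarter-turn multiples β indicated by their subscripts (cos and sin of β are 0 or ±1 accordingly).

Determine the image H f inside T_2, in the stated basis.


the image equals g(x) = -3 - (152625/28561)cos x + (62100/28561)sin x

D f = (3/2)cos x
E_alpha f = -3 + (18/13)cos x + (15/26)sin x
(D + E_alpha) f = -3 + (75/26)cos x + (15/26)sin x
E_pi (D + E_alpha) f = -3 - (75/26)cos x - (15/26)sin x
E_alpha E_pi (D + E_alpha) f = -3 - (555/338)cos x + (825/338)sin x
D (E_alpha ∘ E_pi ∘ (D + E_alpha)) f = (825/338)cos x + (555/338)sin x
E_alpha (E_alpha ∘ E_pi ∘ (D + E_alpha)) f = -3 + (7125/4394)cos x + (10785/4394)sin x
(D + E_alpha) (E_alpha ∘ E_pi ∘ (D + E_alpha)) f = -3 + (8925/2197)cos x + (9000/2197)sin x
E_pi (D + E_alpha) (E_alpha ∘ E_pi ∘ (D + E_alpha)) f = -3 - (8925/2197)cos x - (9000/2197)sin x
E_alpha E_pi (D + E_alpha) (E_alpha ∘ E_pi ∘ (D + E_alpha)) f = -3 - (152625/28561)cos x + (62100/28561)sin x


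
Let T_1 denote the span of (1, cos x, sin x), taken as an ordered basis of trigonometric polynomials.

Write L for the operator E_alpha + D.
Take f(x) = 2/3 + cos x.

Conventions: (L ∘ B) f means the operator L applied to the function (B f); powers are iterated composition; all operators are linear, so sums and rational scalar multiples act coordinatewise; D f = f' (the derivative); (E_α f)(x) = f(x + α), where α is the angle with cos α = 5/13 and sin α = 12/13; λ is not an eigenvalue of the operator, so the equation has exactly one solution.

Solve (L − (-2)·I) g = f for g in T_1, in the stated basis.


write g with unknown coordinates in the stated basis and equate coefficients in (L − (-2)·I) g = f
solving from the highest basis element down gives g = 2/9 + (31/122)cos x + (25/122)sin x
check: L g = 2/9 + (30/61)cos x - (25/61)sin x
so L g − (-2)·g = 2/3 + cos x = f ✓

the image equals g(x) = 2/9 + (31/122)cos x + (25/122)sin x


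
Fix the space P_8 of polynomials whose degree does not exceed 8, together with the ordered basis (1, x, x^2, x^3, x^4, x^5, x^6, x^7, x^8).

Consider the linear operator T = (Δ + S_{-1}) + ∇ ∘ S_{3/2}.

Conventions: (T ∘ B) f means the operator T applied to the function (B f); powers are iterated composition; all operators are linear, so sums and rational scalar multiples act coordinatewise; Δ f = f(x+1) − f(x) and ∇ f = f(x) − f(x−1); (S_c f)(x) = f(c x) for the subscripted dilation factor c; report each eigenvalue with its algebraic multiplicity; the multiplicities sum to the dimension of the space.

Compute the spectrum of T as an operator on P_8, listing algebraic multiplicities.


image of 1: 1
image of x: -x + 5/2
image of x^2: x^2 + (13/2)x - 5/4
image of x^3: -x^3 + (105/8)x^2 - (57/8)x + 35/8
image of x^4: x^4 + (97/4)x^3 - (195/8)x^2 + (97/4)x - 65/16
image of x^5: -x^5 + (1375/32)x^4 - (1055/16)x^3 + (1375/16)x^2 - (1055/32)x + 275/32
image of x^6: x^6 + (2379/32)x^5 - (9975/64)x^4 + (3965/16)x^3 - (9975/64)x^2 + (2379/32)x - 665/64
image of x^7: -x^7 + (16205/128)x^6 - (43239/128)x^5 + (81025/128)x^4 - (72065/128)x^3 + (48615/128)x^2 - (14413/128)x + 2315/128
image of x^8: x^8 + (6817/32)x^7 - (44135/64)x^6 + (47719/32)x^5 - (220675/128)x^4 + (47719/32)x^3 - (44135/64)x^2 + (6817/32)x - 6305/256
the matrix is upper triangular; its diagonal is (1, -1, 1, -1, 1, -1, 1, -1, 1)
for a triangular matrix the eigenvalues are the diagonal entries, with algebraic multiplicity their repetition count

λ = -1 (multiplicity 4), λ = 1 (multiplicity 5)


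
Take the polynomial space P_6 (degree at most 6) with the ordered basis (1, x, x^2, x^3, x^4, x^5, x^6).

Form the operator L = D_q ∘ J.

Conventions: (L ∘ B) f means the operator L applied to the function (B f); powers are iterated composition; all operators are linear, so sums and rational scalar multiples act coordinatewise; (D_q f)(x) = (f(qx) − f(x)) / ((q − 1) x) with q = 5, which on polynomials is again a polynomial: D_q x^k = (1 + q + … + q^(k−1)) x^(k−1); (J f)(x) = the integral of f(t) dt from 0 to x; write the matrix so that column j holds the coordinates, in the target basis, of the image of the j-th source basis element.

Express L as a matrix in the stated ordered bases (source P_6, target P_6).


the matrix is [[1, 0, 0, 0, 0, 0, 0]; [0, 3, 0, 0, 0, 0, 0]; [0, 0, 31/3, 0, 0, 0, 0]; [0, 0, 0, 39, 0, 0, 0]; [0, 0, 0, 0, 781/5, 0, 0]; [0, 0, 0, 0, 0, 651, 0]; [0, 0, 0, 0, 0, 0, 19531/7]] (rows listed top to bottom)

image of 1: 1
image of x: 3x
image of x^2: (31/3)x^2
image of x^3: 39x^3
image of x^4: (781/5)x^4
image of x^5: 651x^5
image of x^6: (19531/7)x^6
each image's coordinates form column j of the matrix


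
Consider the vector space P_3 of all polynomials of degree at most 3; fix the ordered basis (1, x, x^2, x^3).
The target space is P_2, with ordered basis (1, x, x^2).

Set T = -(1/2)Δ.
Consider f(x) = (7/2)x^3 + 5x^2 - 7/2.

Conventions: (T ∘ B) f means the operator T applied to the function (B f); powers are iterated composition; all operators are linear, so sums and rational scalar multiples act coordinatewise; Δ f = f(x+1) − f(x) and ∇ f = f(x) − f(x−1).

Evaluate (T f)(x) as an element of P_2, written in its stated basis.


Δ f = (21/2)x^2 + (41/2)x + 17/2
(-(1/2)Δ) f = -(21/4)x^2 - (41/4)x - 17/4

g(x) = -(21/4)x^2 - (41/4)x - 17/4


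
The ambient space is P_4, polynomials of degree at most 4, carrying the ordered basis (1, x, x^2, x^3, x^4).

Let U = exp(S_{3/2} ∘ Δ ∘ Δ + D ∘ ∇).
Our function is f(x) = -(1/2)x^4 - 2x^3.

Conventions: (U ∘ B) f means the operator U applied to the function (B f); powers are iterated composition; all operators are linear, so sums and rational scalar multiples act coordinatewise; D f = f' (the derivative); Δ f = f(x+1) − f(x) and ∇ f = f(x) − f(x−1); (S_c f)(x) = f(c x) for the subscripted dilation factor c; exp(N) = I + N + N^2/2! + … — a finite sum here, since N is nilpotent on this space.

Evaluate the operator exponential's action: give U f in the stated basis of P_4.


order-1 term: -(39/2)x^2 - 42x - 15
order-2 term: -39
the series for exp(S_{3/2} ∘ Δ ∘ Δ + D ∘ ∇) f terminates at order 2
exp(S_{3/2} ∘ Δ ∘ Δ + D ∘ ∇) f = -(1/2)x^4 - 2x^3 - (39/2)x^2 - 42x - 54

g(x) = -(1/2)x^4 - 2x^3 - (39/2)x^2 - 42x - 54
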